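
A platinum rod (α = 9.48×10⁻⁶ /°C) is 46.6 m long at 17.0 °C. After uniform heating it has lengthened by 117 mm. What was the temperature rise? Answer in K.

ΔT = 265 K

ΔL = αL₀ΔT ⇒ ΔT = ΔL / (αL₀)
ΔT = 117×10⁻³ m / (9.48×10⁻⁶ × 46.6 m) = 264.84 K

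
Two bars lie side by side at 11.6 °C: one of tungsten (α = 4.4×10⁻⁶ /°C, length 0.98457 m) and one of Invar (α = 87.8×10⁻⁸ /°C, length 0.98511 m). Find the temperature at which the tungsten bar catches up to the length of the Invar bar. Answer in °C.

T = 167.3 °C

Equal length when α₁L₁ΔT − α₂L₂ΔT = L₂ − L₁ = 5.40×10⁻⁴ m
α₁L₁ = 4.332108×10⁻⁶, α₂L₂ = 8.6492658×10⁻⁷ → Δ(αL) = 3.46718142×10⁻⁶ m/K
ΔT = 5.40×10⁻⁴ / 3.46718142×10⁻⁶ = 155.746 K, so T = 11.6 + 155.746 = 167.346 °C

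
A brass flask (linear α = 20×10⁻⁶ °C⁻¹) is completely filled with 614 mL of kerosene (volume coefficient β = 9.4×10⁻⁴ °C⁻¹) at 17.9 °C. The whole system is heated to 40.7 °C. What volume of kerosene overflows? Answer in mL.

The flask also expands: β_container ≈ 3α = 6.0×10⁻⁵ /K
Net overflow = V₀(β_liq − 3α_cont)ΔT
β − 3α = 9.40×10⁻⁴ − 6.0×10⁻⁵ = 8.80×10⁻⁴ /K; ΔT = 22.8 K
ΔV = 614 × 8.80×10⁻⁴ × 22.8 = 12.3 mL

12.3 mL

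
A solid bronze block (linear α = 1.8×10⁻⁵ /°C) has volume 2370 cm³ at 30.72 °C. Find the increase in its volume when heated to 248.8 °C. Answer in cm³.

ΔV = 27.9 cm³

Isotropic solid: β ≈ 3α = 5.4×10⁻⁵ /K; ΔT = 218.08 K
ΔV = 3αV₀ΔT = 3(1.8×10⁻⁵)(2370)(218.08) = 27.9 cm³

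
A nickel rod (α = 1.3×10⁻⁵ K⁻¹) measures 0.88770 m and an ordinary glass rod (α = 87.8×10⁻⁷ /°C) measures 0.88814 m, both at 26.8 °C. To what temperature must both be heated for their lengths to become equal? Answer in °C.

T = 144.4 °C

Equal length when α₁L₁ΔT − α₂L₂ΔT = L₂ − L₁ = 4.40×10⁻⁴ m
α₁L₁ = 1.15401×10⁻⁵, α₂L₂ = 7.7978692×10⁻⁶ → Δ(αL) = 3.7422308×10⁻⁶ m/K
ΔT = 4.40×10⁻⁴ / 3.7422308×10⁻⁶ = 117.577 K, so T = 26.8 + 117.577 = 144.377 °C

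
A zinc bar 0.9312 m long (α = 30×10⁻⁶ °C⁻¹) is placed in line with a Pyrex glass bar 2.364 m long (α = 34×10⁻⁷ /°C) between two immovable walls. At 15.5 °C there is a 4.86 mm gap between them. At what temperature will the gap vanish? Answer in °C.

α₁L₁ = 2.7936×10⁻⁵ m/K, α₂L₂ = 8.0376×10⁻⁶ m/K → total 3.59736×10⁻⁵ m/K
ΔT = g/(α₁L₁+α₂L₂) = 4.86×10⁻³ / 3.59736×10⁻⁵ = 135.10 K
T = 15.5 + 135.10 = 150.60 °C

T = 151 °C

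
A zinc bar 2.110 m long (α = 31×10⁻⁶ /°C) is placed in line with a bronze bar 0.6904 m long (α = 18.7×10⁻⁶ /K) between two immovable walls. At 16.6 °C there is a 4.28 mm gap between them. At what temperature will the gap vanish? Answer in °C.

T = 71.2 °C

α₁L₁ = 6.541×10⁻⁵ m/K, α₂L₂ = 1.291048×10⁻⁵ m/K → total 7.832048×10⁻⁵ m/K
ΔT = g/(α₁L₁+α₂L₂) = 4.28×10⁻³ / 7.832048×10⁻⁵ = 54.647 K
T = 16.6 + 54.647 = 71.247 °C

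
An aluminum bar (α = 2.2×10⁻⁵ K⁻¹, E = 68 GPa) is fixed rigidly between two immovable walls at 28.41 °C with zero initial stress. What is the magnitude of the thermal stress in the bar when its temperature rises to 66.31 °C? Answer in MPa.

Fully constrained: the free strain ε = αΔT is blocked, so σ = Eε = EαΔT.
|ΔT| = 37.90 K
σ = 68.0×10⁹ × 2.2×10⁻⁵ × 37.90 = 5.67×10⁷ Pa

σ = 56.7 MPa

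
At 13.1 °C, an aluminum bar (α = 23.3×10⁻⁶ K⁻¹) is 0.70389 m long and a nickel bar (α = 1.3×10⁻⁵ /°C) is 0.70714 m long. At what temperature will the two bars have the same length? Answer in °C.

L₁(1 + α₁ΔT) = L₂(1 + α₂ΔT) ⇒ ΔT = (L₂ − L₁)/(α₁L₁ − α₂L₂)
L₂ − L₁ = 0.70714 − 0.70389 = 3.25×10⁻³ m
α₁L₁ − α₂L₂ = 23.3×10⁻⁶×0.70389 − 1.3×10⁻⁵×0.70714 = 7.207817×10⁻⁶ m/K
ΔT = 3.25×10⁻³ / 7.207817×10⁻⁶ = 450.899 K
T = 13.1 + 450.899 = 463.999 °C

T = 464.0 °C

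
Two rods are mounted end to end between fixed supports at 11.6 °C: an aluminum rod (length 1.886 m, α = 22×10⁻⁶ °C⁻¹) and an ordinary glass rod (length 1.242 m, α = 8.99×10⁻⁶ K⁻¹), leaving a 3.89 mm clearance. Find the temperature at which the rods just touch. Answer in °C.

α₁L₁ = 4.1492×10⁻⁵ m/K, α₂L₂ = 1.116558×10⁻⁵ m/K → total 5.265758×10⁻⁵ m/K
ΔT = g/(α₁L₁+α₂L₂) = 3.89×10⁻³ / 5.265758×10⁻⁵ = 73.874 K
T = 11.6 + 73.874 = 85.474 °C

T = 85.5 °C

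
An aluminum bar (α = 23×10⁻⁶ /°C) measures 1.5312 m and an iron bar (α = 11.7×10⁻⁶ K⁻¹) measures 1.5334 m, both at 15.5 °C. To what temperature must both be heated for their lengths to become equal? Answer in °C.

T = 142.8 °C

Equal length when α₁L₁ΔT − α₂L₂ΔT = L₂ − L₁ = 2.20×10⁻³ m
α₁L₁ = 3.52176×10⁻⁵, α₂L₂ = 1.794078×10⁻⁵ → Δ(αL) = 1.727682×10⁻⁵ m/K
ΔT = 2.20×10⁻³ / 1.727682×10⁻⁵ = 127.338 K, so T = 15.5 + 127.338 = 142.838 °C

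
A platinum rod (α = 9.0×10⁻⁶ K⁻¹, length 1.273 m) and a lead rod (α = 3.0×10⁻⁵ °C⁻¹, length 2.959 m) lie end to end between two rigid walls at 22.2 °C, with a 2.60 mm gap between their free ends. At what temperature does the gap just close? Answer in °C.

T = 48.1 °C

Gap closes when ΔL₁ + ΔL₂ = 2.60 mm = 2.60×10⁻³ m
(α₁L₁ + α₂L₂)ΔT = g
α₁L₁ + α₂L₂ = 9.0×10⁻⁶×1.273 + 3.0×10⁻⁵×2.959 = 1.00227×10⁻⁴ m/K
ΔT = 2.60×10⁻³ / 1.00227×10⁻⁴ = 25.941 K
T = 22.2 + 25.941 = 48.141 °C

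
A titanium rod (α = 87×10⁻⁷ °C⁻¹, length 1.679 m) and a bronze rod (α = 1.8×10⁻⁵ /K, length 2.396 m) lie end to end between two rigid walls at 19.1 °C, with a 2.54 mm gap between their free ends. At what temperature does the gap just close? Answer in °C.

T = 63.1 °C

Gap closes when ΔL₁ + ΔL₂ = 2.54 mm = 2.54×10⁻³ m
(α₁L₁ + α₂L₂)ΔT = g
α₁L₁ + α₂L₂ = 87×10⁻⁷×1.679 + 1.8×10⁻⁵×2.396 = 5.77353×10⁻⁵ m/K
ΔT = 2.54×10⁻³ / 5.77353×10⁻⁵ = 43.994 K
T = 19.1 + 43.994 = 63.094 °C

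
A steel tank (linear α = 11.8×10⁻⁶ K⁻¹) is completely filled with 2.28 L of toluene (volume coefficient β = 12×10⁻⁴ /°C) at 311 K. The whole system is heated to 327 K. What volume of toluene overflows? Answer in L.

The tank also expands: β_container ≈ 3α = 3.54×10⁻⁵ /K
Net overflow = V₀(β_liq − 3α_cont)ΔT
β − 3α = 1.20×10⁻³ − 3.54×10⁻⁵ = 1.1646×10⁻³ /K; ΔT = 16 K
ΔV = 2.28 × 1.1646×10⁻³ × 16 = 0.0425 L

0.0425 L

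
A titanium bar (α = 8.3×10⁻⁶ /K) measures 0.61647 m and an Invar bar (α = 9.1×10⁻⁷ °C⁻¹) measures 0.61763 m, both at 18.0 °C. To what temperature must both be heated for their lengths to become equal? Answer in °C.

T = 272.7 °C

Equal length when α₁L₁ΔT − α₂L₂ΔT = L₂ − L₁ = 1.16×10⁻³ m
α₁L₁ = 5.116701×10⁻⁶, α₂L₂ = 5.620433×10⁻⁷ → Δ(αL) = 4.5546577×10⁻⁶ m/K
ΔT = 1.16×10⁻³ / 4.5546577×10⁻⁶ = 254.684 K, so T = 18.0 + 254.684 = 272.684 °C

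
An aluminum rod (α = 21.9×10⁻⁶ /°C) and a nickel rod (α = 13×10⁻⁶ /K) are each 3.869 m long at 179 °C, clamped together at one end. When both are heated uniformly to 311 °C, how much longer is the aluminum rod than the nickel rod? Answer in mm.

ΔT = 132 K
aluminum: ΔL = 21.9×10⁻⁶ × 3.869 m × 132 = 1.1185×10⁻² m = 11.185 mm
nickel: ΔL = 13×10⁻⁶ × 3.869 m × 132 = 6.6392×10⁻³ m = 6.6392 mm
difference = 11.185 − 6.6392 = 4.5458 mm

4.55 mm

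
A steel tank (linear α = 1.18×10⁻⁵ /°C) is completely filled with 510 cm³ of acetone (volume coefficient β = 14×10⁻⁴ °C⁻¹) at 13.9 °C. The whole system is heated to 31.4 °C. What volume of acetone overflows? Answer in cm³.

12.2 cm³

The tank also expands: β_container ≈ 3α = 3.54×10⁻⁵ /K
Net overflow = V₀(β_liq − 3α_cont)ΔT
β − 3α = 1.40×10⁻³ − 3.54×10⁻⁵ = 1.3646×10⁻³ /K; ΔT = 17.5 K
ΔV = 510 × 1.3646×10⁻³ × 17.5 = 12.2 cm³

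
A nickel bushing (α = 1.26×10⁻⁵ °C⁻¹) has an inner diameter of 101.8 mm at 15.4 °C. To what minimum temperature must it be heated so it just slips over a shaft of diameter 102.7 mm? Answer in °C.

T = 717 °C

Required Δd = 102.7 − 101.8 = 0.9 mm
Δd = αd₀ΔT ⇒ ΔT = Δd/(αd₀) = 0.9 / (1.26×10⁻⁵ × 101.8) = 701.66 K
T_min = 15.4 + 701.66 = 717.06 °C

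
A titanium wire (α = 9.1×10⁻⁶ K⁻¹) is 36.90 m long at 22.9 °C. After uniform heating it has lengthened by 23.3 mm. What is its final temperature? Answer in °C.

T = 92.3 °C

ΔL = αL₀ΔT ⇒ ΔT = ΔL / (αL₀)
ΔT = 23.3×10⁻³ m / (9.1×10⁻⁶ × 36.90 m) = 69.389 K
T = 22.9 + 69.389 = 92.289 °C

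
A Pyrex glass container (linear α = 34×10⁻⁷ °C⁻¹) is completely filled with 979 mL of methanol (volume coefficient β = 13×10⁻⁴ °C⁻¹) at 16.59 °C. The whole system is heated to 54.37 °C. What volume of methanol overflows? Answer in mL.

The container also expands: β_container ≈ 3α = 1.02×10⁻⁵ /K
Net overflow = V₀(β_liq − 3α_cont)ΔT
β − 3α = 1.30×10⁻³ − 1.02×10⁻⁵ = 1.2898×10⁻³ /K; ΔT = 37.78 K
ΔV = 979 × 1.2898×10⁻³ × 37.78 = 47.7 mL

47.7 mL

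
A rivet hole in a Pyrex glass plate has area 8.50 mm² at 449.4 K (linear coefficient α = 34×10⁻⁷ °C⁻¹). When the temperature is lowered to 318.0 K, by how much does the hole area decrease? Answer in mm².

Area coefficient ≈ 2α; |ΔT| = 131.4 K
ΔA = 2αA₀ΔT = 2(34×10⁻⁷)(8.50)(131.4) = 7.59×10⁻³ mm²

ΔA = 0.00759 mm²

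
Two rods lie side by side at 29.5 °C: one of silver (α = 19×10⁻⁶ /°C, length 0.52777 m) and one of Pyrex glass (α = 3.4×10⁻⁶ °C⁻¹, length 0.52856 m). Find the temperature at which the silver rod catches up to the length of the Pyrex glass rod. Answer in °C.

L₁(1 + α₁ΔT) = L₂(1 + α₂ΔT) ⇒ ΔT = (L₂ − L₁)/(α₁L₁ − α₂L₂)
L₂ − L₁ = 0.52856 − 0.52777 = 7.90×10⁻⁴ m
α₁L₁ − α₂L₂ = 19×10⁻⁶×0.52777 − 3.4×10⁻⁶×0.52856 = 8.230526×10⁻⁶ m/K
ΔT = 7.90×10⁻⁴ / 8.230526×10⁻⁶ = 95.984 K
T = 29.5 + 95.984 = 125.484 °C

T = 125.5 °C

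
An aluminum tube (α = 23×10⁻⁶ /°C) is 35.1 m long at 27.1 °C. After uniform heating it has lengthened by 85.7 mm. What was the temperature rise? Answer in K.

ΔT = 106 K

ΔL = αL₀ΔT ⇒ ΔT = ΔL / (αL₀)
ΔT = 85.7×10⁻³ m / (23×10⁻⁶ × 35.1 m) = 106.16 K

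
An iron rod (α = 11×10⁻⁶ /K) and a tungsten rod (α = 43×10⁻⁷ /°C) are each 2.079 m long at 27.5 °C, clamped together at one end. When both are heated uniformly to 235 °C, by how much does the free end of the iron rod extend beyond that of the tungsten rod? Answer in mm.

ΔT = 207.5 K
iron: ΔL = 11×10⁻⁶ × 2.079 m × 207.5 = 4.7453×10⁻³ m = 4.7453 mm
tungsten: ΔL = 43×10⁻⁷ × 2.079 m × 207.5 = 1.8550×10⁻³ m = 1.8550 mm
difference = 4.7453 − 1.8550 = 2.8903 mm

2.89 mm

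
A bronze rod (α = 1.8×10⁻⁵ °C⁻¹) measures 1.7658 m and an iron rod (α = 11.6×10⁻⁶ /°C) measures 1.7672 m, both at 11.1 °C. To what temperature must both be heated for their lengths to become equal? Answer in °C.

L₁(1 + α₁ΔT) = L₂(1 + α₂ΔT) ⇒ ΔT = (L₂ − L₁)/(α₁L₁ − α₂L₂)
L₂ − L₁ = 1.7672 − 1.7658 = 1.40×10⁻³ m
α₁L₁ − α₂L₂ = 1.8×10⁻⁵×1.7658 − 11.6×10⁻⁶×1.7672 = 1.128488×10⁻⁵ m/K
ΔT = 1.40×10⁻³ / 1.128488×10⁻⁵ = 124.060 K
T = 11.1 + 124.060 = 135.160 °C

T = 135.2 °C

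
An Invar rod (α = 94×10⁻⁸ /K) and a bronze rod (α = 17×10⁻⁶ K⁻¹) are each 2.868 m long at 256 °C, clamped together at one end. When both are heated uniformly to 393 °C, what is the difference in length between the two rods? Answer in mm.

6.31 mm

ΔT = 137 K
Invar: ΔL = 94×10⁻⁸ × 2.868 m × 137 = 3.6934×10⁻⁴ m = 0.36934 mm
bronze: ΔL = 17×10⁻⁶ × 2.868 m × 137 = 6.6796×10⁻³ m = 6.6796 mm
difference = 6.6796 − 0.36934 = 6.31026 mm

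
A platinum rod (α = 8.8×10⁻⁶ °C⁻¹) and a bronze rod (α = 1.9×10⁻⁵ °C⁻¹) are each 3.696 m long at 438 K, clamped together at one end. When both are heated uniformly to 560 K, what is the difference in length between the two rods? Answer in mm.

4.60 mm

ΔT = 122 K
platinum: ΔL = 8.8×10⁻⁶ × 3.696 m × 122 = 3.9680×10⁻³ m = 3.9680 mm
bronze: ΔL = 1.9×10⁻⁵ × 3.696 m × 122 = 8.5673×10⁻³ m = 8.5673 mm
difference = 8.5673 − 3.9680 = 4.5993 mm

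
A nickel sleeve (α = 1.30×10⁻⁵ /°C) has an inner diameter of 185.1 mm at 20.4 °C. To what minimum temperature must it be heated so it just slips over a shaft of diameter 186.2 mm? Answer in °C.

Required Δd = 186.2 − 185.1 = 1.1 mm
Δd = αd₀ΔT ⇒ ΔT = Δd/(αd₀) = 1.1 / (1.30×10⁻⁵ × 185.1) = 457.13 K
T_min = 20.4 + 457.13 = 477.53 °C

T = 478 °C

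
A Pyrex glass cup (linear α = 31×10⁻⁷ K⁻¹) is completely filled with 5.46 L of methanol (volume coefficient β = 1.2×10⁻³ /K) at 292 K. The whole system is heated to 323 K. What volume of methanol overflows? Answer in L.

The cup also expands: β_container ≈ 3α = 9.3×10⁻⁶ /K
Net overflow = V₀(β_liq − 3α_cont)ΔT
β − 3α = 1.20×10⁻³ − 9.3×10⁻⁶ = 1.1907×10⁻³ /K; ΔT = 31 K
ΔV = 5.46 × 1.1907×10⁻³ × 31 = 0.202 L

0.202 L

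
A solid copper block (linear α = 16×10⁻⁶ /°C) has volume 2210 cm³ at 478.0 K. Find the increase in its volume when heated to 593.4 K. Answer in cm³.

ΔV = 12.2 cm³

Isotropic solid: β ≈ 3α = 4.8×10⁻⁵ /K; ΔT = 115.4 K
ΔV = 3αV₀ΔT = 3(16×10⁻⁶)(2210)(115.4) = 12.2 cm³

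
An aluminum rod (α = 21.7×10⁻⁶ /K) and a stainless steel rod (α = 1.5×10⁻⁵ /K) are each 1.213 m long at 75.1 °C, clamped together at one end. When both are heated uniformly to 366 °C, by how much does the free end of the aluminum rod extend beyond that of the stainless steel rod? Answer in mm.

ΔT = 290.9 K
aluminum: ΔL = 21.7×10⁻⁶ × 1.213 m × 290.9 = 7.6571×10⁻³ m = 7.6571 mm
stainless steel: ΔL = 1.5×10⁻⁵ × 1.213 m × 290.9 = 5.2929×10⁻³ m = 5.2929 mm
difference = 7.6571 − 5.2929 = 2.3642 mm

2.36 mm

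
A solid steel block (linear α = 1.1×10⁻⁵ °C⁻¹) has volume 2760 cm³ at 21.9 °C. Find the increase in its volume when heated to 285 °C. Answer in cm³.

Isotropic solid: β ≈ 3α = 3.3×10⁻⁵ /K; ΔT = 263.1 K
ΔV = 3αV₀ΔT = 3(1.1×10⁻⁵)(2760)(263.1) = 24.0 cm³

ΔV = 24.0 cm³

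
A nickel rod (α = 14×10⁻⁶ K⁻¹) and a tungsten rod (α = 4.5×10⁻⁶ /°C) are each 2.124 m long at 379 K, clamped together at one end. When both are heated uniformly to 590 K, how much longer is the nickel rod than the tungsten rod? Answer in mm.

4.26 mm

ΔT = 211 K
nickel: ΔL = 14×10⁻⁶ × 2.124 m × 211 = 6.2743×10⁻³ m = 6.2743 mm
tungsten: ΔL = 4.5×10⁻⁶ × 2.124 m × 211 = 2.0167×10⁻³ m = 2.0167 mm
difference = 6.2743 − 2.0167 = 4.2576 mm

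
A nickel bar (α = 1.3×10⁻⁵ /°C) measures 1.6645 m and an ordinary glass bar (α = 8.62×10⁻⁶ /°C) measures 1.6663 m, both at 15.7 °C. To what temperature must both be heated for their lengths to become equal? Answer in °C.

T = 263.1 °C

Equal length when α₁L₁ΔT − α₂L₂ΔT = L₂ − L₁ = 1.80×10⁻³ m
α₁L₁ = 2.16385×10⁻⁵, α₂L₂ = 1.4363506×10⁻⁵ → Δ(αL) = 7.274994×10⁻⁶ m/K
ΔT = 1.80×10⁻³ / 7.274994×10⁻⁶ = 247.423 K, so T = 15.7 + 247.423 = 263.123 °C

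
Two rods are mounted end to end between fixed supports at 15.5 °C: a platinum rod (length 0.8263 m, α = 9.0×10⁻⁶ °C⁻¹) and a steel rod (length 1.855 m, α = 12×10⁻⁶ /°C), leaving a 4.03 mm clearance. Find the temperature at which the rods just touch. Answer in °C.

α₁L₁ = 7.4367×10⁻⁶ m/K, α₂L₂ = 2.226×10⁻⁵ m/K → total 2.96967×10⁻⁵ m/K
ΔT = g/(α₁L₁+α₂L₂) = 4.03×10⁻³ / 2.96967×10⁻⁵ = 135.71 K
T = 15.5 + 135.71 = 151.21 °C

T = 151 °C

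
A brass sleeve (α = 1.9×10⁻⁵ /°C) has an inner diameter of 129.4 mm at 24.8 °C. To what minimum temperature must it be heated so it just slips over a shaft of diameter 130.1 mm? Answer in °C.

T = 310 °C

Required Δd = 130.1 − 129.4 = 0.7 mm
Δd = αd₀ΔT ⇒ ΔT = Δd/(αd₀) = 0.7 / (1.9×10⁻⁵ × 129.4) = 284.71 K
T_min = 24.8 + 284.71 = 309.51 °C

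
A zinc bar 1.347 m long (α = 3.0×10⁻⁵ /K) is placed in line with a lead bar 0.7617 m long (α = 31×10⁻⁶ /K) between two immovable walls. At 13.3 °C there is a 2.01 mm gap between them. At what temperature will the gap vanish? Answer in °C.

T = 44.7 °C

α₁L₁ = 4.041×10⁻⁵ m/K, α₂L₂ = 2.36127×10⁻⁵ m/K → total 6.40227×10⁻⁵ m/K
ΔT = g/(α₁L₁+α₂L₂) = 2.01×10⁻³ / 6.40227×10⁻⁵ = 31.395 K
T = 13.3 + 31.395 = 44.695 °C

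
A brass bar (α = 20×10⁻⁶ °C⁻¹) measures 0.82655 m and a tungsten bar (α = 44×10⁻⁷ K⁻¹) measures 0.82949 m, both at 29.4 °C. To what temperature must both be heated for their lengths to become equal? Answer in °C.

T = 257.6 °C

L₁(1 + α₁ΔT) = L₂(1 + α₂ΔT) ⇒ ΔT = (L₂ − L₁)/(α₁L₁ − α₂L₂)
L₂ − L₁ = 0.82949 − 0.82655 = 2.94×10⁻³ m
α₁L₁ − α₂L₂ = 20×10⁻⁶×0.82655 − 44×10⁻⁷×0.82949 = 1.2881244×10⁻⁵ m/K
ΔT = 2.94×10⁻³ / 1.2881244×10⁻⁵ = 228.239 K
T = 29.4 + 228.239 = 257.639 °C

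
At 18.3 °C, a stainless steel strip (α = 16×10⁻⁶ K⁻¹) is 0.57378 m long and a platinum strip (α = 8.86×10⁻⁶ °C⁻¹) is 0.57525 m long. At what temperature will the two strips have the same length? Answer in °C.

T = 378.3 °C

Equal length when α₁L₁ΔT − α₂L₂ΔT = L₂ − L₁ = 1.47×10⁻³ m
α₁L₁ = 9.18048×10⁻⁶, α₂L₂ = 5.096715×10⁻⁶ → Δ(αL) = 4.083765×10⁻⁶ m/K
ΔT = 1.47×10⁻³ / 4.083765×10⁻⁶ = 359.962 K, so T = 18.3 + 359.962 = 378.262 °C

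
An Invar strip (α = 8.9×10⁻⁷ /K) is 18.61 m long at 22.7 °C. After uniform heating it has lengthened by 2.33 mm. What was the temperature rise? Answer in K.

ΔL = αL₀ΔT ⇒ ΔT = ΔL / (αL₀)
ΔT = 2.33×10⁻³ m / (8.9×10⁻⁷ × 18.61 m) = 140.68 K

ΔT = 141 K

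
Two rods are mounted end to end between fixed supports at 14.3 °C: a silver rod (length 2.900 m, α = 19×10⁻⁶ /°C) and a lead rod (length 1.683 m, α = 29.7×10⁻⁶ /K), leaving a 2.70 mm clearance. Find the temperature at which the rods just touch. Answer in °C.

T = 40.0 °C

Gap closes when ΔL₁ + ΔL₂ = 2.70 mm = 2.70×10⁻³ m
(α₁L₁ + α₂L₂)ΔT = g
α₁L₁ + α₂L₂ = 19×10⁻⁶×2.900 + 29.7×10⁻⁶×1.683 = 1.050851×10⁻⁴ m/K
ΔT = 2.70×10⁻³ / 1.050851×10⁻⁴ = 25.693 K
T = 14.3 + 25.693 = 39.993 °C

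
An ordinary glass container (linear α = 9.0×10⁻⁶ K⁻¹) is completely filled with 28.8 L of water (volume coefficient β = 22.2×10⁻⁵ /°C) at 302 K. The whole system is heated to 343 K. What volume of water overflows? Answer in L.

The container also expands: β_container ≈ 3α = 2.7×10⁻⁵ /K
Net overflow = V₀(β_liq − 3α_cont)ΔT
β − 3α = 2.22×10⁻⁴ − 2.7×10⁻⁵ = 1.95×10⁻⁴ /K; ΔT = 41 K
ΔV = 28.8 × 1.95×10⁻⁴ × 41 = 0.230 L

0.230 L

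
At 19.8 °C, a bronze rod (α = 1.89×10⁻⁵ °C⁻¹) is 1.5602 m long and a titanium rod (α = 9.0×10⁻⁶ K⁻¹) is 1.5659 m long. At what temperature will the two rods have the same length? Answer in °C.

Equal length when α₁L₁ΔT − α₂L₂ΔT = L₂ − L₁ = 5.70×10⁻³ m
α₁L₁ = 2.948778×10⁻⁵, α₂L₂ = 1.40931×10⁻⁵ → Δ(αL) = 1.539468×10⁻⁵ m/K
ΔT = 5.70×10⁻³ / 1.539468×10⁻⁵ = 370.258 K, so T = 19.8 + 370.258 = 390.058 °C

T = 390.1 °C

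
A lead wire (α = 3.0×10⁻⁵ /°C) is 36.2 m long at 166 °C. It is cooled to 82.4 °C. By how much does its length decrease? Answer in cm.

|ΔT| = |82.4 − 166| = 83.6 K
ΔL = αL₀ΔT = (3.0×10⁻⁵)(36.2)(83.6) = 9.08×10⁻² m

ΔL = 9.08 cm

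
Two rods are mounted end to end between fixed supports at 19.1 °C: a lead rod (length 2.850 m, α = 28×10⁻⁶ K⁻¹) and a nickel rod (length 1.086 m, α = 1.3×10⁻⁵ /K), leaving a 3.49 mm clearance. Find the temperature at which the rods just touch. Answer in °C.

T = 56.3 °C

Gap closes when ΔL₁ + ΔL₂ = 3.49 mm = 3.49×10⁻³ m
(α₁L₁ + α₂L₂)ΔT = g
α₁L₁ + α₂L₂ = 28×10⁻⁶×2.850 + 1.3×10⁻⁵×1.086 = 9.3918×10⁻⁵ m/K
ΔT = 3.49×10⁻³ / 9.3918×10⁻⁵ = 37.160 K
T = 19.1 + 37.160 = 56.260 °C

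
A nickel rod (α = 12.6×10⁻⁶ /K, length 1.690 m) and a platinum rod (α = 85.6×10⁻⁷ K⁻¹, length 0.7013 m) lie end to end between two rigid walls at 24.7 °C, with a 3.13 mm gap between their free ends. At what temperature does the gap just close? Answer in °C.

T = 139 °C

Gap closes when ΔL₁ + ΔL₂ = 3.13 mm = 3.13×10⁻³ m
(α₁L₁ + α₂L₂)ΔT = g
α₁L₁ + α₂L₂ = 12.6×10⁻⁶×1.690 + 85.6×10⁻⁷×0.7013 = 2.7297128×10⁻⁵ m/K
ΔT = 3.13×10⁻³ / 2.7297128×10⁻⁵ = 114.66 K
T = 24.7 + 114.66 = 139.36 °C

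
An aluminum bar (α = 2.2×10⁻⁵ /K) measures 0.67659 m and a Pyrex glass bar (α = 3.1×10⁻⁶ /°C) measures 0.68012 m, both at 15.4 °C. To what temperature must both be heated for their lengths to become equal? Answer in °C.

Equal length when α₁L₁ΔT − α₂L₂ΔT = L₂ − L₁ = 3.53×10⁻³ m
α₁L₁ = 1.488498×10⁻⁵, α₂L₂ = 2.108372×10⁻⁶ → Δ(αL) = 1.2776608×10⁻⁵ m/K
ΔT = 3.53×10⁻³ / 1.2776608×10⁻⁵ = 276.286 K, so T = 15.4 + 276.286 = 291.686 °C

T = 291.7 °C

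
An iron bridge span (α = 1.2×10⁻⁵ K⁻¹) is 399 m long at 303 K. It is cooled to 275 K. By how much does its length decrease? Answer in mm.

|ΔT| = |275 − 303| = 28 K
ΔL = αL₀ΔT = (1.2×10⁻⁵)(399)(28) = 1.34×10⁻¹ m

ΔL = 134 mm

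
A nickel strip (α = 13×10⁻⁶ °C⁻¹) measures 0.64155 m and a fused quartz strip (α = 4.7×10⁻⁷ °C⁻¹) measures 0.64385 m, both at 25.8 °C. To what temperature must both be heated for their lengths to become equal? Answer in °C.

T = 312.0 °C

Equal length when α₁L₁ΔT − α₂L₂ΔT = L₂ − L₁ = 2.30×10⁻³ m
α₁L₁ = 8.34015×10⁻⁶, α₂L₂ = 3.026095×10⁻⁷ → Δ(αL) = 8.0375405×10⁻⁶ m/K
ΔT = 2.30×10⁻³ / 8.0375405×10⁻⁶ = 286.157 K, so T = 25.8 + 286.157 = 311.957 °C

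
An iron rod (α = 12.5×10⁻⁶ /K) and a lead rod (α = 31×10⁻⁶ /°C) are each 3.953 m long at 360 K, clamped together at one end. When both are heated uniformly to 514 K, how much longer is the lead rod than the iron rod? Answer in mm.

ΔT = 154 K
iron: ΔL = 12.5×10⁻⁶ × 3.953 m × 154 = 7.6095×10⁻³ m = 7.6095 mm
lead: ΔL = 31×10⁻⁶ × 3.953 m × 154 = 1.8872×10⁻² m = 18.872 mm
difference = 18.872 − 7.6095 = 11.2625 mm

11.3 mm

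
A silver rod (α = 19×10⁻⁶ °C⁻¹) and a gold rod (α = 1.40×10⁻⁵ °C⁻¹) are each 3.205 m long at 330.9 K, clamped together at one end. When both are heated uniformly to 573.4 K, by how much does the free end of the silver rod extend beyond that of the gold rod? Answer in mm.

3.89 mm

ΔT = 242.5 K
silver: ΔL = 19×10⁻⁶ × 3.205 m × 242.5 = 1.4767×10⁻² m = 14.767 mm
gold: ΔL = 1.40×10⁻⁵ × 3.205 m × 242.5 = 1.0881×10⁻² m = 10.881 mm
difference = 14.767 − 10.881 = 3.886 mm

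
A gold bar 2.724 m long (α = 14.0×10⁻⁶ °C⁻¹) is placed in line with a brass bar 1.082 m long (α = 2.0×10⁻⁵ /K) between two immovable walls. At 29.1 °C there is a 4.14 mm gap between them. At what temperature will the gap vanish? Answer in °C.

α₁L₁ = 3.8136×10⁻⁵ m/K, α₂L₂ = 2.164×10⁻⁵ m/K → total 5.9776×10⁻⁵ m/K
ΔT = g/(α₁L₁+α₂L₂) = 4.14×10⁻³ / 5.9776×10⁻⁵ = 69.259 K
T = 29.1 + 69.259 = 98.359 °C

T = 98.4 °C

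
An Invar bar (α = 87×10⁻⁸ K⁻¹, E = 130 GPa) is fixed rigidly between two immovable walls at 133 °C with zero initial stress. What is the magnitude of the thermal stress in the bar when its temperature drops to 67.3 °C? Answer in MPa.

Fully constrained: the free strain ε = αΔT is blocked, so σ = Eε = EαΔT.
|ΔT| = 65.7 K
σ = 130×10⁹ × 87×10⁻⁸ × 65.7 = 7.43×10⁶ Pa

σ = 7.43 MPa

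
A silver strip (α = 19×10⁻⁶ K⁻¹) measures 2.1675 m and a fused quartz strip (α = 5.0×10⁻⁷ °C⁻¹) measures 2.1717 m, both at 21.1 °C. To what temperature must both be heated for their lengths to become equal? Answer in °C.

L₁(1 + α₁ΔT) = L₂(1 + α₂ΔT) ⇒ ΔT = (L₂ − L₁)/(α₁L₁ − α₂L₂)
L₂ − L₁ = 2.1717 − 2.1675 = 4.20×10⁻³ m
α₁L₁ − α₂L₂ = 19×10⁻⁶×2.1675 − 5.0×10⁻⁷×2.1717 = 4.009665×10⁻⁵ m/K
ΔT = 4.20×10⁻³ / 4.009665×10⁻⁵ = 104.747 K
T = 21.1 + 104.747 = 125.847 °C

T = 125.8 °C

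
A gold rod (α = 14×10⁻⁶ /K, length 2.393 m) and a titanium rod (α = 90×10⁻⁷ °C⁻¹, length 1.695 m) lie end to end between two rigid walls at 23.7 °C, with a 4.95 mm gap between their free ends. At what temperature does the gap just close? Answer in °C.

Gap closes when ΔL₁ + ΔL₂ = 4.95 mm = 4.95×10⁻³ m
(α₁L₁ + α₂L₂)ΔT = g
α₁L₁ + α₂L₂ = 14×10⁻⁶×2.393 + 90×10⁻⁷×1.695 = 4.8757×10⁻⁵ m/K
ΔT = 4.95×10⁻³ / 4.8757×10⁻⁵ = 101.52 K
T = 23.7 + 101.52 = 125.22 °C

T = 125 °C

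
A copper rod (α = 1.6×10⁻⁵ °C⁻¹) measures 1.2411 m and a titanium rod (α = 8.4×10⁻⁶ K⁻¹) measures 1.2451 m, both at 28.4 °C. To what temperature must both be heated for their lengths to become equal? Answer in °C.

T = 454.0 °C

Equal length when α₁L₁ΔT − α₂L₂ΔT = L₂ − L₁ = 4.00×10⁻³ m
α₁L₁ = 1.98576×10⁻⁵, α₂L₂ = 1.045884×10⁻⁵ → Δ(αL) = 9.39876×10⁻⁶ m/K
ΔT = 4.00×10⁻³ / 9.39876×10⁻⁶ = 425.588 K, so T = 28.4 + 425.588 = 453.988 °C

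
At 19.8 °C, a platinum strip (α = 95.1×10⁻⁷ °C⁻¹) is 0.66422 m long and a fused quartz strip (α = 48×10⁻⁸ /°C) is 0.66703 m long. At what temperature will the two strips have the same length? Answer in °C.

L₁(1 + α₁ΔT) = L₂(1 + α₂ΔT) ⇒ ΔT = (L₂ − L₁)/(α₁L₁ − α₂L₂)
L₂ − L₁ = 0.66703 − 0.66422 = 2.81×10⁻³ m
α₁L₁ − α₂L₂ = 95.1×10⁻⁷×0.66422 − 48×10⁻⁸×0.66703 = 5.9965578×10⁻⁶ m/K
ΔT = 2.81×10⁻³ / 5.9965578×10⁻⁶ = 468.602 K
T = 19.8 + 468.602 = 488.402 °C

T = 488.4 °C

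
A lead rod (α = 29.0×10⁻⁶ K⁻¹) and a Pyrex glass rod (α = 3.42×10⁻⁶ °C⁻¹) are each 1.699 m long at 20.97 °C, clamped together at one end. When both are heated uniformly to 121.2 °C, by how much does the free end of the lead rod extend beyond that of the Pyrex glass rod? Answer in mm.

4.36 mm

ΔT = 100.23 K
lead: ΔL = 29.0×10⁻⁶ × 1.699 m × 100.23 = 4.9384×10⁻³ m = 4.9384 mm
Pyrex glass: ΔL = 3.42×10⁻⁶ × 1.699 m × 100.23 = 5.8239×10⁻⁴ m = 0.58239 mm
difference = 4.9384 − 0.58239 = 4.35601 mm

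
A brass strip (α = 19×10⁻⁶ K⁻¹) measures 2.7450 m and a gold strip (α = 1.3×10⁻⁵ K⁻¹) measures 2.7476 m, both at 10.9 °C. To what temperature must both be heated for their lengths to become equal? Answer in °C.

T = 169.1 °C

Equal length when α₁L₁ΔT − α₂L₂ΔT = L₂ − L₁ = 2.60×10⁻³ m
α₁L₁ = 5.2155×10⁻⁵, α₂L₂ = 3.57188×10⁻⁵ → Δ(αL) = 1.64362×10⁻⁵ m/K
ΔT = 2.60×10⁻³ / 1.64362×10⁻⁵ = 158.187 K, so T = 10.9 + 158.187 = 169.087 °C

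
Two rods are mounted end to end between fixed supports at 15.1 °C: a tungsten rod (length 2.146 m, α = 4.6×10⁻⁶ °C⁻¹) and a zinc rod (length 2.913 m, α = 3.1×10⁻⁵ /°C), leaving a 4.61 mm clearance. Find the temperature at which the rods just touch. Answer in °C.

T = 61.1 °C

α₁L₁ = 9.8716×10⁻⁶ m/K, α₂L₂ = 9.0303×10⁻⁵ m/K → total 1.001746×10⁻⁴ m/K
ΔT = g/(α₁L₁+α₂L₂) = 4.61×10⁻³ / 1.001746×10⁻⁴ = 46.020 K
T = 15.1 + 46.020 = 61.120 °C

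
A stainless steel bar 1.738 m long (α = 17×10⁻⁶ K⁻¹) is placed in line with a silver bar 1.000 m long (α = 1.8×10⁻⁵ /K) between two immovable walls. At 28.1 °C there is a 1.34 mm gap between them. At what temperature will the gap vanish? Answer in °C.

T = 56.3 °C

α₁L₁ = 2.9546×10⁻⁵ m/K, α₂L₂ = 1.800×10⁻⁵ m/K → total 4.7546×10⁻⁵ m/K
ΔT = g/(α₁L₁+α₂L₂) = 1.34×10⁻³ / 4.7546×10⁻⁵ = 28.183 K
T = 28.1 + 28.183 = 56.283 °C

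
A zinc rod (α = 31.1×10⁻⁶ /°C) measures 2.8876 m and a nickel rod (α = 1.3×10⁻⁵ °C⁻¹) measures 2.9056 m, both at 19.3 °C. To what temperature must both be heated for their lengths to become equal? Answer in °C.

T = 365.2 °C

L₁(1 + α₁ΔT) = L₂(1 + α₂ΔT) ⇒ ΔT = (L₂ − L₁)/(α₁L₁ − α₂L₂)
L₂ − L₁ = 2.9056 − 2.8876 = 1.80×10⁻² m
α₁L₁ − α₂L₂ = 31.1×10⁻⁶×2.8876 − 1.3×10⁻⁵×2.9056 = 5.203156×10⁻⁵ m/K
ΔT = 1.80×10⁻² / 5.203156×10⁻⁵ = 345.944 K
T = 19.3 + 345.944 = 365.244 °C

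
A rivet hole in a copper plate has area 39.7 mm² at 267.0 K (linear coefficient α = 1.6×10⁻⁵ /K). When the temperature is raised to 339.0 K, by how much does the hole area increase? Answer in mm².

Area coefficient ≈ 2α; |ΔT| = 72.0 K
ΔA = 2αA₀ΔT = 2(1.6×10⁻⁵)(39.7)(72.0) = 0.0915 mm²

ΔA = 0.0915 mm²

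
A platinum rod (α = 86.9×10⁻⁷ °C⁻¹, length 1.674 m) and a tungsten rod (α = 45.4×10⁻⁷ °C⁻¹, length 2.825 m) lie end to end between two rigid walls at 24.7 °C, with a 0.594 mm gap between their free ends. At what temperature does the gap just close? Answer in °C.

α₁L₁ = 1.454706×10⁻⁵ m/K, α₂L₂ = 1.28255×10⁻⁵ m/K → total 2.737256×10⁻⁵ m/K
ΔT = g/(α₁L₁+α₂L₂) = 5.94×10⁻⁴ / 2.737256×10⁻⁵ = 21.701 K
T = 24.7 + 21.701 = 46.401 °C

T = 46.4 °C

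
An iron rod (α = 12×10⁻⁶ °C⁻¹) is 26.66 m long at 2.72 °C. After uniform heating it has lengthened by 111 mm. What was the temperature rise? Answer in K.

ΔT = 347 K

ΔL = αL₀ΔT ⇒ ΔT = ΔL / (αL₀)
ΔT = 111×10⁻³ m / (12×10⁻⁶ × 26.66 m) = 346.96 K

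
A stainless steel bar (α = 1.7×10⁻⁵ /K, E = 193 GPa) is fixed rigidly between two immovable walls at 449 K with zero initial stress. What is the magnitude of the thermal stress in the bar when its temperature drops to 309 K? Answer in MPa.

σ = 459 MPa

Fully constrained: the free strain ε = αΔT is blocked, so σ = Eε = EαΔT.
|ΔT| = 140 K
σ = 193×10⁹ × 1.7×10⁻⁵ × 140 = 4.59×10⁸ Pa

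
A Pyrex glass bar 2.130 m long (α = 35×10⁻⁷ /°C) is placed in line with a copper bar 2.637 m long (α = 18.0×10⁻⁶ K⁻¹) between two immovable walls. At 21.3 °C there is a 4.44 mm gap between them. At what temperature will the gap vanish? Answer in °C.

T = 102 °C

α₁L₁ = 7.455×10⁻⁶ m/K, α₂L₂ = 4.7466×10⁻⁵ m/K → total 5.4921×10⁻⁵ m/K
ΔT = g/(α₁L₁+α₂L₂) = 4.44×10⁻³ / 5.4921×10⁻⁵ = 80.84 K
T = 21.3 + 80.84 = 102.14 °C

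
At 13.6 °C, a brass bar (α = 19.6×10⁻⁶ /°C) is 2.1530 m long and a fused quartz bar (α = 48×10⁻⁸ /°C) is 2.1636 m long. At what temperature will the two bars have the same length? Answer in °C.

T = 271.1 °C

Equal length when α₁L₁ΔT − α₂L₂ΔT = L₂ − L₁ = 1.06×10⁻² m
α₁L₁ = 4.21988×10⁻⁵, α₂L₂ = 1.038528×10⁻⁶ → Δ(αL) = 4.1160272×10⁻⁵ m/K
ΔT = 1.06×10⁻² / 4.1160272×10⁻⁵ = 257.530 K, so T = 13.6 + 257.530 = 271.130 °C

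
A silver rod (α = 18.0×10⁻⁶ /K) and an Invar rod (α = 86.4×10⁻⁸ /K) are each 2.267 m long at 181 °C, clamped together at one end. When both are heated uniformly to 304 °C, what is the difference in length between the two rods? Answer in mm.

ΔT = 123 K
silver: ΔL = 18.0×10⁻⁶ × 2.267 m × 123 = 5.0191×10⁻³ m = 5.0191 mm
Invar: ΔL = 86.4×10⁻⁸ × 2.267 m × 123 = 2.4092×10⁻⁴ m = 0.24092 mm
difference = 5.0191 − 0.24092 = 4.77818 mm

4.78 mm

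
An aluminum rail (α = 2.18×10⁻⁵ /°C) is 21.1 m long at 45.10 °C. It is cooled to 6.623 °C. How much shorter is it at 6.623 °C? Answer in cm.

ΔL = 1.77 cm

|ΔT| = |6.623 − 45.10| = 38.477 K
ΔL = αL₀ΔT = (2.18×10⁻⁵)(21.1)(38.477) = 1.77×10⁻² m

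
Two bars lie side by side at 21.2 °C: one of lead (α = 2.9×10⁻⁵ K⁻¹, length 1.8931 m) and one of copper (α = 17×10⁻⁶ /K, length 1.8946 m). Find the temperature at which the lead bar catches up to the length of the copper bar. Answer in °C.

T = 87.30 °C

Equal length when α₁L₁ΔT − α₂L₂ΔT = L₂ − L₁ = 1.50×10⁻³ m
α₁L₁ = 5.48999×10⁻⁵, α₂L₂ = 3.22082×10⁻⁵ → Δ(αL) = 2.26917×10⁻⁵ m/K
ΔT = 1.50×10⁻³ / 2.26917×10⁻⁵ = 66.1035 K, so T = 21.2 + 66.1035 = 87.3035 °C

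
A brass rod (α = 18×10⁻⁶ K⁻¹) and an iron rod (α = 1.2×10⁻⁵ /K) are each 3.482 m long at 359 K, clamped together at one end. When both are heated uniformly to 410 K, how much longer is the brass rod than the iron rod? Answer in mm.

ΔT = 51 K
brass: ΔL = 18×10⁻⁶ × 3.482 m × 51 = 3.1965×10⁻³ m = 3.1965 mm
iron: ΔL = 1.2×10⁻⁵ × 3.482 m × 51 = 2.1310×10⁻³ m = 2.1310 mm
difference = 3.1965 − 2.1310 = 1.0655 mm

1.07 mm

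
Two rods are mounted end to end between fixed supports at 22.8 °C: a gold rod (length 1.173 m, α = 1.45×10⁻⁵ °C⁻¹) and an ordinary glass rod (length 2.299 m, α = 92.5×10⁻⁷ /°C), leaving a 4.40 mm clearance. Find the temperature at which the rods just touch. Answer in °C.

T = 138 °C

α₁L₁ = 1.70085×10⁻⁵ m/K, α₂L₂ = 2.126575×10⁻⁵ m/K → total 3.827425×10⁻⁵ m/K
ΔT = g/(α₁L₁+α₂L₂) = 4.40×10⁻³ / 3.827425×10⁻⁵ = 114.96 K
T = 22.8 + 114.96 = 137.76 °C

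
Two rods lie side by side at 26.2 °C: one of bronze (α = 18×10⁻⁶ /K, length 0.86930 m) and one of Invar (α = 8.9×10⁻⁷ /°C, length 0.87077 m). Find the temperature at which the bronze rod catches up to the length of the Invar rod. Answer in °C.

L₁(1 + α₁ΔT) = L₂(1 + α₂ΔT) ⇒ ΔT = (L₂ − L₁)/(α₁L₁ − α₂L₂)
L₂ − L₁ = 0.87077 − 0.86930 = 1.47×10⁻³ m
α₁L₁ − α₂L₂ = 18×10⁻⁶×0.86930 − 8.9×10⁻⁷×0.87077 = 1.48724147×10⁻⁵ m/K
ΔT = 1.47×10⁻³ / 1.48724147×10⁻⁵ = 98.841 K
T = 26.2 + 98.841 = 125.041 °C

T = 125.0 °C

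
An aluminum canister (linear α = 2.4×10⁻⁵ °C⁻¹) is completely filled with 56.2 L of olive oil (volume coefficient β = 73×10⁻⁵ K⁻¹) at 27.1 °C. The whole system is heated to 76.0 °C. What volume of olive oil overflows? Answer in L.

The canister also expands: β_container ≈ 3α = 7.2×10⁻⁵ /K
Net overflow = V₀(β_liq − 3α_cont)ΔT
β − 3α = 7.30×10⁻⁴ − 7.2×10⁻⁵ = 6.58×10⁻⁴ /K; ΔT = 48.9 K
ΔV = 56.2 × 6.58×10⁻⁴ × 48.9 = 1.81 L

1.81 L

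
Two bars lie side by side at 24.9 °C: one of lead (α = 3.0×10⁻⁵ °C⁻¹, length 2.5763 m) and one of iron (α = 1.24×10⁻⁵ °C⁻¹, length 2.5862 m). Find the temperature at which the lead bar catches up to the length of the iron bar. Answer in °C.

T = 243.8 °C

L₁(1 + α₁ΔT) = L₂(1 + α₂ΔT) ⇒ ΔT = (L₂ − L₁)/(α₁L₁ − α₂L₂)
L₂ − L₁ = 2.5862 − 2.5763 = 9.90×10⁻³ m
α₁L₁ − α₂L₂ = 3.0×10⁻⁵×2.5763 − 1.24×10⁻⁵×2.5862 = 4.522012×10⁻⁵ m/K
ΔT = 9.90×10⁻³ / 4.522012×10⁻⁵ = 218.929 K
T = 24.9 + 218.929 = 243.829 °C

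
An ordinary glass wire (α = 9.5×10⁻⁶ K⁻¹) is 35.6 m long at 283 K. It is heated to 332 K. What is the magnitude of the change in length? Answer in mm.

ΔL = 16.6 mm

|ΔT| = |332 − 283| = 49 K
ΔL = αL₀ΔT = (9.5×10⁻⁶)(35.6)(49) = 1.66×10⁻² m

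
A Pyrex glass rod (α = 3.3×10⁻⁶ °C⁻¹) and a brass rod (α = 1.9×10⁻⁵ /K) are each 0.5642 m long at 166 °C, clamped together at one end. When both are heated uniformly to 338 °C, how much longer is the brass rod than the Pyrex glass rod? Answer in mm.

1.52 mm

ΔT = 172 K
Pyrex glass: ΔL = 3.3×10⁻⁶ × 0.5642 m × 172 = 3.2024×10⁻⁴ m = 0.32024 mm
brass: ΔL = 1.9×10⁻⁵ × 0.5642 m × 172 = 1.8438×10⁻³ m = 1.8438 mm
difference = 1.8438 − 0.32024 = 1.52356 mm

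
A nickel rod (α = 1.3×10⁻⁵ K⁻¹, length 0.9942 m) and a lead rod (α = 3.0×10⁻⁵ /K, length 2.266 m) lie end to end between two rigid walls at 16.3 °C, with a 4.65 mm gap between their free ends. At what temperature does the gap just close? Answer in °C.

T = 73.8 °C

Gap closes when ΔL₁ + ΔL₂ = 4.65 mm = 4.65×10⁻³ m
(α₁L₁ + α₂L₂)ΔT = g
α₁L₁ + α₂L₂ = 1.3×10⁻⁵×0.9942 + 3.0×10⁻⁵×2.266 = 8.09046×10⁻⁵ m/K
ΔT = 4.65×10⁻³ / 8.09046×10⁻⁵ = 57.475 K
T = 16.3 + 57.475 = 73.775 °C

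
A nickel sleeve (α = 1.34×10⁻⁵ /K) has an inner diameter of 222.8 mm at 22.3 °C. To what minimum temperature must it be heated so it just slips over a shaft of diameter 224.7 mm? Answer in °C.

Required Δd = 224.7 − 222.8 = 1.9 mm
Δd = αd₀ΔT ⇒ ΔT = Δd/(αd₀) = 1.9 / (1.34×10⁻⁵ × 222.8) = 636.41 K
T_min = 22.3 + 636.41 = 658.71 °C

T = 659 °C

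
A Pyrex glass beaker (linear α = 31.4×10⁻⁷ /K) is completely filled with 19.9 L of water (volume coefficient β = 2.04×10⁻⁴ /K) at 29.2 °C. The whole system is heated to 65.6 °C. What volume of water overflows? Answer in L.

0.141 L

The beaker also expands: β_container ≈ 3α = 9.42×10⁻⁶ /K
Net overflow = V₀(β_liq − 3α_cont)ΔT
β − 3α = 2.04×10⁻⁴ − 9.42×10⁻⁶ = 1.9458×10⁻⁴ /K; ΔT = 36.4 K
ΔV = 19.9 × 1.9458×10⁻⁴ × 36.4 = 0.141 L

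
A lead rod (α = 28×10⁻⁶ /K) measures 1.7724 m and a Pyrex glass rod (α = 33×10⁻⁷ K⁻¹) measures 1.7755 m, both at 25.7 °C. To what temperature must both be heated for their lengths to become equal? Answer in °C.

Equal length when α₁L₁ΔT − α₂L₂ΔT = L₂ − L₁ = 3.10×10⁻³ m
α₁L₁ = 4.96272×10⁻⁵, α₂L₂ = 5.85915×10⁻⁶ → Δ(αL) = 4.376805×10⁻⁵ m/K
ΔT = 3.10×10⁻³ / 4.376805×10⁻⁵ = 70.8279 K, so T = 25.7 + 70.8279 = 96.5279 °C

T = 96.53 °C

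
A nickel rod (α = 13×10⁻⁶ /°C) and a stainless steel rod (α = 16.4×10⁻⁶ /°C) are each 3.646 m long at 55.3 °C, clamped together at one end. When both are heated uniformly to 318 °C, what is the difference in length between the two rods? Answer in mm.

ΔT = 262.7 K
nickel: ΔL = 13×10⁻⁶ × 3.646 m × 262.7 = 1.2451×10⁻² m = 12.451 mm
stainless steel: ΔL = 16.4×10⁻⁶ × 3.646 m × 262.7 = 1.5708×10⁻² m = 15.708 mm
difference = 15.708 − 12.451 = 3.257 mm

3.26 mm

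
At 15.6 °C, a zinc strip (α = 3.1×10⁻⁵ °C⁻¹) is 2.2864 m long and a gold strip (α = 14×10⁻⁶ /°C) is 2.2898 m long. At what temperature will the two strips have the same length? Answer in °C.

Equal length when α₁L₁ΔT − α₂L₂ΔT = L₂ − L₁ = 3.40×10⁻³ m
α₁L₁ = 7.08784×10⁻⁵, α₂L₂ = 3.20572×10⁻⁵ → Δ(αL) = 3.88212×10⁻⁵ m/K
ΔT = 3.40×10⁻³ / 3.88212×10⁻⁵ = 87.581 K, so T = 15.6 + 87.581 = 103.181 °C

T = 103.2 °C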